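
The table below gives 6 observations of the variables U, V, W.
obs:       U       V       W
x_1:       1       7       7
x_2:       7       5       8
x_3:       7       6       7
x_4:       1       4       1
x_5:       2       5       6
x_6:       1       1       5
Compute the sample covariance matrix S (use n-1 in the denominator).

Step 1 — column means:
  mean(U) = (1 + 7 + 7 + 1 + 2 + 1) / 6 = 19/6 = 3.1667
  mean(V) = (7 + 5 + 6 + 4 + 5 + 1) / 6 = 28/6 = 4.6667
  mean(W) = (7 + 8 + 7 + 1 + 6 + 5) / 6 = 34/6 = 5.6667

Step 2 — sample covariance S[i,j] = (1/(n-1)) · Σ_k (x_{k,i} - mean_i) · (x_{k,j} - mean_j), with n-1 = 5.
  S[U,U] = ((-2.1667)·(-2.1667) + (3.8333)·(3.8333) + (3.8333)·(3.8333) + (-2.1667)·(-2.1667) + (-1.1667)·(-1.1667) + (-2.1667)·(-2.1667)) / 5 = 44.8333/5 = 8.9667
  S[U,V] = ((-2.1667)·(2.3333) + (3.8333)·(0.3333) + (3.8333)·(1.3333) + (-2.1667)·(-0.6667) + (-1.1667)·(0.3333) + (-2.1667)·(-3.6667)) / 5 = 10.3333/5 = 2.0667
  S[U,W] = ((-2.1667)·(1.3333) + (3.8333)·(2.3333) + (3.8333)·(1.3333) + (-2.1667)·(-4.6667) + (-1.1667)·(0.3333) + (-2.1667)·(-0.6667)) / 5 = 22.3333/5 = 4.4667
  S[V,V] = ((2.3333)·(2.3333) + (0.3333)·(0.3333) + (1.3333)·(1.3333) + (-0.6667)·(-0.6667) + (0.3333)·(0.3333) + (-3.6667)·(-3.6667)) / 5 = 21.3333/5 = 4.2667
  S[V,W] = ((2.3333)·(1.3333) + (0.3333)·(2.3333) + (1.3333)·(1.3333) + (-0.6667)·(-4.6667) + (0.3333)·(0.3333) + (-3.6667)·(-0.6667)) / 5 = 11.3333/5 = 2.2667
  S[W,W] = ((1.3333)·(1.3333) + (2.3333)·(2.3333) + (1.3333)·(1.3333) + (-4.6667)·(-4.6667) + (0.3333)·(0.3333) + (-0.6667)·(-0.6667)) / 5 = 31.3333/5 = 6.2667

S is symmetric (S[j,i] = S[i,j]). Assembling:

S = [[8.9667, 2.0667, 4.4667],
 [2.0667, 4.2667, 2.2667],
 [4.4667, 2.2667, 6.2667]]


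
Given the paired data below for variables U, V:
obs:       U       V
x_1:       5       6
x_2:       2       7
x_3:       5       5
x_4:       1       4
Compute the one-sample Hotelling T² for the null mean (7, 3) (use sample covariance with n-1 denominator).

Step 1 — sample mean vector:
  mean(U) = (5 + 2 + 5 + 1) / 4 = 13/4 = 3.25
  mean(V) = (6 + 7 + 5 + 4) / 4 = 22/4 = 5.5
  x̄ = (3.25, 5.5),  deviation x̄ - mu_0 = (3.25, 5.5) - (7, 3) = (-3.75, 2.5).

Step 2 — sample covariance matrix, S[i,j] = (1/(n-1)) · Σ_k (x_{k,i} - mean_i) · (x_{k,j} - mean_j), divisor n-1 = 3:
  S[U,U] = ((1.75)·(1.75) + (-1.25)·(-1.25) + (1.75)·(1.75) + (-2.25)·(-2.25)) / 3 = 12.75/3 = 4.25
  S[U,V] = ((1.75)·(0.5) + (-1.25)·(1.5) + (1.75)·(-0.5) + (-2.25)·(-1.5)) / 3 = 1.5/3 = 0.5
  S[V,V] = ((0.5)·(0.5) + (1.5)·(1.5) + (-0.5)·(-0.5) + (-1.5)·(-1.5)) / 3 = 5/3 = 1.6667
  S = [[4.25, 0.5],
 [0.5, 1.6667]].

Step 3 — invert S. det(S) = 4.25·1.6667 - (0.5)² = 6.8333.
  S^{-1} = (1/det) · [[d, -b], [-b, a]] = [[0.2439, -0.0732],
 [-0.0732, 0.622]].

Step 4 — quadratic form (x̄ - mu_0)^T · S^{-1} · (x̄ - mu_0):
  S^{-1} · (x̄ - mu_0) = (-1.0976, 1.8293),
  (x̄ - mu_0)^T · [...] = (-3.75)·(-1.0976) + (2.5)·(1.8293) = 8.689.

Step 5 — scale by n: T² = 4 · 8.689 = 34.7561.

T² ≈ 34.7561


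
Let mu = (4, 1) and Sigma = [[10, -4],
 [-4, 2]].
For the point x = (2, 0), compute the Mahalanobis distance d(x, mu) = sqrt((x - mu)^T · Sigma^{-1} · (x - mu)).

Step 1 — centre the observation: (x - mu) = (-2, -1).

Step 2 — invert Sigma. det(Sigma) = 10·2 - (-4)² = 4.
  Sigma^{-1} = (1/det) · [[d, -b], [-b, a]] = [[0.5, 1],
 [1, 2.5]].

Step 3 — form the quadratic (x - mu)^T · Sigma^{-1} · (x - mu):
  Sigma^{-1} · (x - mu) = (-2, -4.5).
  (x - mu)^T · [Sigma^{-1} · (x - mu)] = (-2)·(-2) + (-1)·(-4.5) = 8.5.

Step 4 — take square root: d = √(8.5) ≈ 2.9155.

d(x, mu) = √(8.5) ≈ 2.9155


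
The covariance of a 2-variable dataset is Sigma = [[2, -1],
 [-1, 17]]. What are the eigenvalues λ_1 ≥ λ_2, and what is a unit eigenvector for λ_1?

Step 1 — characteristic polynomial of 2×2 Sigma:
  det(Sigma - λI) = λ² - trace · λ + det = 0.
  trace = 2 + 17 = 19, det = 2·17 - (-1)² = 33.
Step 2 — discriminant:
  Δ = trace² - 4·det = 361 - 132 = 229.
Step 3 — eigenvalues:
  λ = (trace ± √Δ)/2 = (19 ± 15.1327)/2,
  λ_1 = 17.0664,  λ_2 = 1.9336.

Step 4 — unit eigenvector for λ_1: solve (Sigma - λ_1 I)v = 0. First row:
  (2 - 17.0664)·v_x + (-1)·v_y = 0, i.e. (-15.0664)·v_x + (-1)·v_y = 0,
  so v ∝ (b, λ_1 - a) = (-1, 15.0664); multiply by -1 so the first entry is positive: u = (1, -15.0664).
  ||u|| = √((1)² + (-15.0664)²) = √(227.9956) ≈ 15.0995,
  v_1 = u/||u|| ≈ (0.0662, -0.9978) (||v_1|| = 1).

λ_1 = 17.0664,  λ_2 = 1.9336;  v_1 ≈ (0.0662, -0.9978)


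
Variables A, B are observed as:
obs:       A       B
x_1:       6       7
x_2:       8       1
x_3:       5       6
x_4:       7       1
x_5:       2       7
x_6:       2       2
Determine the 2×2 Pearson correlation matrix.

Step 1 — column means:
  mean(A) = (6 + 8 + 5 + 7 + 2 + 2) / 6 = 30/6 = 5
  mean(B) = (7 + 1 + 6 + 1 + 7 + 2) / 6 = 24/6 = 4

Step 2 — sample variances and covariances s[i,j] = (1/(n-1)) · Σ_k (x_{k,i} - mean_i) · (x_{k,j} - mean_j), with n-1 = 5:
  s[A,A] = ((1)·(1) + (3)·(3) + (0)·(0) + (2)·(2) + (-3)·(-3) + (-3)·(-3)) / 5 = 32/5 = 6.4
  s[A,B] = ((1)·(3) + (3)·(-3) + (0)·(2) + (2)·(-3) + (-3)·(3) + (-3)·(-2)) / 5 = -15/5 = -3
  s[B,B] = ((3)·(3) + (-3)·(-3) + (2)·(2) + (-3)·(-3) + (3)·(3) + (-2)·(-2)) / 5 = 44/5 = 8.8
  Sample standard deviations s_i = √(s[i,i]):
  s(A) = √(6.4) = 2.5298
  s(B) = √(8.8) = 2.9665

Step 3 — r_{ij} = s_{ij} / (s_i · s_j):
  r[A,A] = 1 (diagonal).
  r[A,B] = -3 / (2.5298 · 2.9665) = -3 / 7.5047 = -0.3998
  r[B,B] = 1 (diagonal).

R is symmetric with unit diagonal. Assembling:

R = [[1, -0.3998],
 [-0.3998, 1]]


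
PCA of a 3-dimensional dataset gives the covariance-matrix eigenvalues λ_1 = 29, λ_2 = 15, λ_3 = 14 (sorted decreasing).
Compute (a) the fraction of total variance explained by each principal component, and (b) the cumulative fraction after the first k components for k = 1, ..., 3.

Step 1 — total variance = trace(Sigma) = Σ λ_i = 29 + 15 + 14 = 58.

Step 2 — fraction explained by component i = λ_i / Σ λ:
  PC1: 29/58 = 0.5
  PC2: 15/58 = 0.2586
  PC3: 14/58 = 0.2414

Step 3 — cumulative fraction after k components = (λ_1 + ... + λ_k) / Σ λ:
  k = 1: 29/58 = 0.5
  k = 2: (29 + 15)/58 = 44/58 = 0.7586
  k = 3: (29 + 15 + 14)/58 = 58/58 = 1

Summary (fraction, with percent):

explained: PC1 0.5 (50%), PC2 0.2586 (25.86%), PC3 0.2414 (24.14%);  cumulative: 0.5, 0.7586, 1


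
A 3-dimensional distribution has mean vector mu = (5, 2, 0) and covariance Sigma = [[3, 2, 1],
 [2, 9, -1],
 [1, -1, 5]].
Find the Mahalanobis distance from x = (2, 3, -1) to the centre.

Step 1 — centre the observation: (x - mu) = (-3, 1, -1).

Step 2 — invert Sigma (cofactor / det for 3×3, or solve directly):
  Sigma^{-1} = [[0.4444, -0.1111, -0.1111],
 [-0.1111, 0.1414, 0.0505],
 [-0.1111, 0.0505, 0.2323]].

Step 3 — form the quadratic (x - mu)^T · Sigma^{-1} · (x - mu):
  Sigma^{-1} · (x - mu) = (-1.3333, 0.4242, 0.1515).
  (x - mu)^T · [Sigma^{-1} · (x - mu)] = (-3)·(-1.3333) + (1)·(0.4242) + (-1)·(0.1515) = 4.2727.

Step 4 — take square root: d = √(4.2727) ≈ 2.0671.

d(x, mu) = √(4.2727) ≈ 2.0671


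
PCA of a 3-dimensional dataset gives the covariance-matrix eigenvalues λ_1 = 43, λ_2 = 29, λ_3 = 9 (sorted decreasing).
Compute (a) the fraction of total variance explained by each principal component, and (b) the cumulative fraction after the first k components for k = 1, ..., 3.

Step 1 — total variance = trace(Sigma) = Σ λ_i = 43 + 29 + 9 = 81.

Step 2 — fraction explained by component i = λ_i / Σ λ:
  PC1: 43/81 = 0.5309
  PC2: 29/81 = 0.358
  PC3: 9/81 = 0.1111

Step 3 — cumulative fraction after k components = (λ_1 + ... + λ_k) / Σ λ:
  k = 1: 43/81 = 0.5309
  k = 2: (43 + 29)/81 = 72/81 = 0.8889
  k = 3: (43 + 29 + 9)/81 = 81/81 = 1

Summary (fraction, with percent):

explained: PC1 0.5309 (53.09%), PC2 0.358 (35.8%), PC3 0.1111 (11.11%);  cumulative: 0.5309, 0.8889, 1


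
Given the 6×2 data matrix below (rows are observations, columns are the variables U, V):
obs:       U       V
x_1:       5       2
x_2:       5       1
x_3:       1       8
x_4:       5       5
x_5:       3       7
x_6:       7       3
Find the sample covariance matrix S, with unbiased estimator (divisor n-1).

Step 1 — column means:
  mean(U) = (5 + 5 + 1 + 5 + 3 + 7) / 6 = 26/6 = 4.3333
  mean(V) = (2 + 1 + 8 + 5 + 7 + 3) / 6 = 26/6 = 4.3333

Step 2 — sample covariance S[i,j] = (1/(n-1)) · Σ_k (x_{k,i} - mean_i) · (x_{k,j} - mean_j), with n-1 = 5.
  S[U,U] = ((0.6667)·(0.6667) + (0.6667)·(0.6667) + (-3.3333)·(-3.3333) + (0.6667)·(0.6667) + (-1.3333)·(-1.3333) + (2.6667)·(2.6667)) / 5 = 21.3333/5 = 4.2667
  S[U,V] = ((0.6667)·(-2.3333) + (0.6667)·(-3.3333) + (-3.3333)·(3.6667) + (0.6667)·(0.6667) + (-1.3333)·(2.6667) + (2.6667)·(-1.3333)) / 5 = -22.6667/5 = -4.5333
  S[V,V] = ((-2.3333)·(-2.3333) + (-3.3333)·(-3.3333) + (3.6667)·(3.6667) + (0.6667)·(0.6667) + (2.6667)·(2.6667) + (-1.3333)·(-1.3333)) / 5 = 39.3333/5 = 7.8667

S is symmetric (S[j,i] = S[i,j]). Assembling:

S = [[4.2667, -4.5333],
 [-4.5333, 7.8667]]


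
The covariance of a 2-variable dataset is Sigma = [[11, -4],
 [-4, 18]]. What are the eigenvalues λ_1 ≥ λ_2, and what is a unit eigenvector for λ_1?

Step 1 — characteristic polynomial of 2×2 Sigma:
  det(Sigma - λI) = λ² - trace · λ + det = 0.
  trace = 11 + 18 = 29, det = 11·18 - (-4)² = 182.
Step 2 — discriminant:
  Δ = trace² - 4·det = 841 - 728 = 113.
Step 3 — eigenvalues:
  λ = (trace ± √Δ)/2 = (29 ± 10.6301)/2,
  λ_1 = 19.8151,  λ_2 = 9.1849.

Step 4 — unit eigenvector for λ_1: solve (Sigma - λ_1 I)v = 0. First row:
  (11 - 19.8151)·v_x + (-4)·v_y = 0, i.e. (-8.8151)·v_x + (-4)·v_y = 0,
  so v ∝ (b, λ_1 - a) = (-4, 8.8151); multiply by -1 so the first entry is positive: u = (4, -8.8151).
  ||u|| = √((4)² + (-8.8151)²) = √(93.7055) ≈ 9.6802,
  v_1 = u/||u|| ≈ (0.4132, -0.9106) (||v_1|| = 1).

λ_1 = 19.8151,  λ_2 = 9.1849;  v_1 ≈ (0.4132, -0.9106)


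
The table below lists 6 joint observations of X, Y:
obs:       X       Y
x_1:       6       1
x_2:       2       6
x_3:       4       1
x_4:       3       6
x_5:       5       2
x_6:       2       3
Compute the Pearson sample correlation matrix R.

Step 1 — column means:
  mean(X) = (6 + 2 + 4 + 3 + 5 + 2) / 6 = 22/6 = 3.6667
  mean(Y) = (1 + 6 + 1 + 6 + 2 + 3) / 6 = 19/6 = 3.1667

Step 2 — sample variances and covariances s[i,j] = (1/(n-1)) · Σ_k (x_{k,i} - mean_i) · (x_{k,j} - mean_j), with n-1 = 5:
  s[X,X] = ((2.3333)·(2.3333) + (-1.6667)·(-1.6667) + (0.3333)·(0.3333) + (-0.6667)·(-0.6667) + (1.3333)·(1.3333) + (-1.6667)·(-1.6667)) / 5 = 13.3333/5 = 2.6667
  s[X,Y] = ((2.3333)·(-2.1667) + (-1.6667)·(2.8333) + (0.3333)·(-2.1667) + (-0.6667)·(2.8333) + (1.3333)·(-1.1667) + (-1.6667)·(-0.1667)) / 5 = -13.6667/5 = -2.7333
  s[Y,Y] = ((-2.1667)·(-2.1667) + (2.8333)·(2.8333) + (-2.1667)·(-2.1667) + (2.8333)·(2.8333) + (-1.1667)·(-1.1667) + (-0.1667)·(-0.1667)) / 5 = 26.8333/5 = 5.3667
  Sample standard deviations s_i = √(s[i,i]):
  s(X) = √(2.6667) = 1.633
  s(Y) = √(5.3667) = 2.3166

Step 3 — r_{ij} = s_{ij} / (s_i · s_j):
  r[X,X] = 1 (diagonal).
  r[X,Y] = -2.7333 / (1.633 · 2.3166) = -2.7333 / 3.783 = -0.7225
  r[Y,Y] = 1 (diagonal).

R is symmetric with unit diagonal. Assembling:

R = [[1, -0.7225],
 [-0.7225, 1]]


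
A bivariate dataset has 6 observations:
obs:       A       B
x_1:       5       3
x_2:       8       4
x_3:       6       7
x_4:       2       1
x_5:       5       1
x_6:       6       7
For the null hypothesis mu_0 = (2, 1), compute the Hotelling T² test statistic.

Step 1 — sample mean vector:
  mean(A) = (5 + 8 + 6 + 2 + 5 + 6) / 6 = 32/6 = 5.3333
  mean(B) = (3 + 4 + 7 + 1 + 1 + 7) / 6 = 23/6 = 3.8333
  x̄ = (5.3333, 3.8333),  deviation x̄ - mu_0 = (5.3333, 3.8333) - (2, 1) = (3.3333, 2.8333).

Step 2 — sample covariance matrix, S[i,j] = (1/(n-1)) · Σ_k (x_{k,i} - mean_i) · (x_{k,j} - mean_j), divisor n-1 = 5:
  S[A,A] = ((-0.3333)·(-0.3333) + (2.6667)·(2.6667) + (0.6667)·(0.6667) + (-3.3333)·(-3.3333) + (-0.3333)·(-0.3333) + (0.6667)·(0.6667)) / 5 = 19.3333/5 = 3.8667
  S[A,B] = ((-0.3333)·(-0.8333) + (2.6667)·(0.1667) + (0.6667)·(3.1667) + (-3.3333)·(-2.8333) + (-0.3333)·(-2.8333) + (0.6667)·(3.1667)) / 5 = 15.3333/5 = 3.0667
  S[B,B] = ((-0.8333)·(-0.8333) + (0.1667)·(0.1667) + (3.1667)·(3.1667) + (-2.8333)·(-2.8333) + (-2.8333)·(-2.8333) + (3.1667)·(3.1667)) / 5 = 36.8333/5 = 7.3667
  S = [[3.8667, 3.0667],
 [3.0667, 7.3667]].

Step 3 — invert S. det(S) = 3.8667·7.3667 - (3.0667)² = 19.08.
  S^{-1} = (1/det) · [[d, -b], [-b, a]] = [[0.3861, -0.1607],
 [-0.1607, 0.2027]].

Step 4 — quadratic form (x̄ - mu_0)^T · S^{-1} · (x̄ - mu_0):
  S^{-1} · (x̄ - mu_0) = (0.8316, 0.0384),
  (x̄ - mu_0)^T · [...] = (3.3333)·(0.8316) + (2.8333)·(0.0384) = 2.8809.

Step 5 — scale by n: T² = 6 · 2.8809 = 17.2851.

T² ≈ 17.2851


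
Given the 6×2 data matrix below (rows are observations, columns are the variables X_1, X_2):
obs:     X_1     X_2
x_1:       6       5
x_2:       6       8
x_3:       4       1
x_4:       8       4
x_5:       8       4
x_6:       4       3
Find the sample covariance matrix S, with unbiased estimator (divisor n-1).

Step 1 — column means:
  mean(X_1) = (6 + 6 + 4 + 8 + 8 + 4) / 6 = 36/6 = 6
  mean(X_2) = (5 + 8 + 1 + 4 + 4 + 3) / 6 = 25/6 = 4.1667

Step 2 — sample covariance S[i,j] = (1/(n-1)) · Σ_k (x_{k,i} - mean_i) · (x_{k,j} - mean_j), with n-1 = 5.
  S[X_1,X_1] = ((0)·(0) + (0)·(0) + (-2)·(-2) + (2)·(2) + (2)·(2) + (-2)·(-2)) / 5 = 16/5 = 3.2
  S[X_1,X_2] = ((0)·(0.8333) + (0)·(3.8333) + (-2)·(-3.1667) + (2)·(-0.1667) + (2)·(-0.1667) + (-2)·(-1.1667)) / 5 = 8/5 = 1.6
  S[X_2,X_2] = ((0.8333)·(0.8333) + (3.8333)·(3.8333) + (-3.1667)·(-3.1667) + (-0.1667)·(-0.1667) + (-0.1667)·(-0.1667) + (-1.1667)·(-1.1667)) / 5 = 26.8333/5 = 5.3667

S is symmetric (S[j,i] = S[i,j]). Assembling:

S = [[3.2, 1.6],
 [1.6, 5.3667]]


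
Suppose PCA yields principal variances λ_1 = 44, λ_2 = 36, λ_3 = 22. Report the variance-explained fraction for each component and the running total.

Step 1 — total variance = trace(Sigma) = Σ λ_i = 44 + 36 + 22 = 102.

Step 2 — fraction explained by component i = λ_i / Σ λ:
  PC1: 44/102 = 0.4314
  PC2: 36/102 = 0.3529
  PC3: 22/102 = 0.2157

Step 3 — cumulative fraction after k components = (λ_1 + ... + λ_k) / Σ λ:
  k = 1: 44/102 = 0.4314
  k = 2: (44 + 36)/102 = 80/102 = 0.7843
  k = 3: (44 + 36 + 22)/102 = 102/102 = 1

Summary (fraction, with percent):

explained: PC1 0.4314 (43.14%), PC2 0.3529 (35.29%), PC3 0.2157 (21.57%);  cumulative: 0.4314, 0.7843, 1


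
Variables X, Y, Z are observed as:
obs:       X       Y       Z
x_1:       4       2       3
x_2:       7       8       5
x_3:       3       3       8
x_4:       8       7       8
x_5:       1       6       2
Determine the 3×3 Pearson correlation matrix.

Step 1 — column means:
  mean(X) = (4 + 7 + 3 + 8 + 1) / 5 = 23/5 = 4.6
  mean(Y) = (2 + 8 + 3 + 7 + 6) / 5 = 26/5 = 5.2
  mean(Z) = (3 + 5 + 8 + 8 + 2) / 5 = 26/5 = 5.2

Step 2 — sample variances and covariances s[i,j] = (1/(n-1)) · Σ_k (x_{k,i} - mean_i) · (x_{k,j} - mean_j), with n-1 = 4:
  s[X,X] = ((-0.6)·(-0.6) + (2.4)·(2.4) + (-1.6)·(-1.6) + (3.4)·(3.4) + (-3.6)·(-3.6)) / 4 = 33.2/4 = 8.3
  s[X,Y] = ((-0.6)·(-3.2) + (2.4)·(2.8) + (-1.6)·(-2.2) + (3.4)·(1.8) + (-3.6)·(0.8)) / 4 = 15.4/4 = 3.85
  s[X,Z] = ((-0.6)·(-2.2) + (2.4)·(-0.2) + (-1.6)·(2.8) + (3.4)·(2.8) + (-3.6)·(-3.2)) / 4 = 17.4/4 = 4.35
  s[Y,Y] = ((-3.2)·(-3.2) + (2.8)·(2.8) + (-2.2)·(-2.2) + (1.8)·(1.8) + (0.8)·(0.8)) / 4 = 26.8/4 = 6.7
  s[Y,Z] = ((-3.2)·(-2.2) + (2.8)·(-0.2) + (-2.2)·(2.8) + (1.8)·(2.8) + (0.8)·(-3.2)) / 4 = 2.8/4 = 0.7
  s[Z,Z] = ((-2.2)·(-2.2) + (-0.2)·(-0.2) + (2.8)·(2.8) + (2.8)·(2.8) + (-3.2)·(-3.2)) / 4 = 30.8/4 = 7.7
  Sample standard deviations s_i = √(s[i,i]):
  s(X) = √(8.3) = 2.881
  s(Y) = √(6.7) = 2.5884
  s(Z) = √(7.7) = 2.7749

Step 3 — r_{ij} = s_{ij} / (s_i · s_j):
  r[X,X] = 1 (diagonal).
  r[X,Y] = 3.85 / (2.881 · 2.5884) = 3.85 / 7.4572 = 0.5163
  r[X,Z] = 4.35 / (2.881 · 2.7749) = 4.35 / 7.9944 = 0.5441
  r[Y,Y] = 1 (diagonal).
  r[Y,Z] = 0.7 / (2.5884 · 2.7749) = 0.7 / 7.1826 = 0.0975
  r[Z,Z] = 1 (diagonal).

R is symmetric with unit diagonal. Assembling:

R = [[1, 0.5163, 0.5441],
 [0.5163, 1, 0.0975],
 [0.5441, 0.0975, 1]]


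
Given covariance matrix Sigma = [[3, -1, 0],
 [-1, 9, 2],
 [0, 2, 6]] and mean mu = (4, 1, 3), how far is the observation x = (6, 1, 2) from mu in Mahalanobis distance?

Step 1 — centre the observation: (x - mu) = (2, 0, -1).

Step 2 — invert Sigma (cofactor / det for 3×3, or solve directly):
  Sigma^{-1} = [[0.3472, 0.0417, -0.0139],
 [0.0417, 0.125, -0.0417],
 [-0.0139, -0.0417, 0.1806]].

Step 3 — form the quadratic (x - mu)^T · Sigma^{-1} · (x - mu):
  Sigma^{-1} · (x - mu) = (0.7083, 0.125, -0.2083).
  (x - mu)^T · [Sigma^{-1} · (x - mu)] = (2)·(0.7083) + (0)·(0.125) + (-1)·(-0.2083) = 1.625.

Step 4 — take square root: d = √(1.625) ≈ 1.2748.

d(x, mu) = √(1.625) ≈ 1.2748


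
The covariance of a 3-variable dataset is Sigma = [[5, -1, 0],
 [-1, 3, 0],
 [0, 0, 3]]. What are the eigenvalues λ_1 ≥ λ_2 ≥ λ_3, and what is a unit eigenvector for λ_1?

Step 1 — characteristic polynomial p(λ) = det(λI - Sigma) = λ³ - tr·λ² + c_1·λ - det, where tr = trace, c_1 = sum of the principal 2×2 minors, det = det(Sigma):
  tr = 5 + 3 + 3 = 11,
  c_1 = (5·3 - (-1)²) + (5·3 - (0)²) + (3·3 - (0)²) = 14 + 15 + 9 = 38,
  det = 5·(3·3 - (0)²) - (-1)·((-1)·3 - (0)·(0)) + (0)·((-1)·(0) - 3·(0)) = 5·(9) - (-1)·(-3) + (0)·(0) = 42.
  So p(λ) = λ³ - 11λ² + 38λ - 42.
Step 2 — look for an integer root (rational root theorem: any rational root is an integer divisor of 42). Testing λ = 3:
  p(3) = 27 - 99 + 114 - 42 = 0  ✓
  Dividing out (λ - 3): p(λ) = (λ - 3)(λ² - 8λ + 14).
Step 3 — remaining eigenvalues from the quadratic λ² - 8λ + 14 = 0:
  Δ = 8² - 4·14 = 64 - 56 = 8,  λ = (8 ± √8)/2 = (8 ± 2.8284)/2 ≈ 5.4142 or 2.5858.
  Sorted: λ_1 = 5.4142,  λ_2 = 3,  λ_3 = 2.5858  (check: sum = 11 = tr ✓).

Step 4 — unit eigenvector for λ_1 ≈ 5.4142: v spans the null space of (Sigma - λ_1 I), whose rows are
  r_1 = (-0.4142, -1, 0),  r_2 = (-1, -2.4142, 0),  r_3 = (0, 0, -2.4142).
  v is orthogonal to every row, so take v ∝ r_1 × r_3 = ((-1)·(-2.4142) - (0)·(0), (0)·(0) - (-0.4142)·(-2.4142), (-0.4142)·(0) - (-1)·(0)) ≈ (2.4142, -1, 0).
  Let u = (2.4142, -1, 0).
  ||u|| = √((2.4142)² + (-1)² + (0)²) = √(6.8284) ≈ 2.6131,  v_1 = u/||u|| ≈ (0.9239, -0.3827, 0) (||v_1|| = 1).

λ_1 = 5.4142,  λ_2 = 3,  λ_3 = 2.5858;  v_1 ≈ (0.9239, -0.3827, 0)


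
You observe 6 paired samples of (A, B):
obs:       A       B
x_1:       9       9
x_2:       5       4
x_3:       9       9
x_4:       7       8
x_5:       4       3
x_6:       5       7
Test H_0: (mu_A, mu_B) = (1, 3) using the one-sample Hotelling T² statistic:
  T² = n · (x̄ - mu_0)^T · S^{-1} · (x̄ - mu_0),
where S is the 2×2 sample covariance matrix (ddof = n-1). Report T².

Step 1 — sample mean vector:
  mean(A) = (9 + 5 + 9 + 7 + 4 + 5) / 6 = 39/6 = 6.5
  mean(B) = (9 + 4 + 9 + 8 + 3 + 7) / 6 = 40/6 = 6.6667
  x̄ = (6.5, 6.6667),  deviation x̄ - mu_0 = (6.5, 6.6667) - (1, 3) = (5.5, 3.6667).

Step 2 — sample covariance matrix, S[i,j] = (1/(n-1)) · Σ_k (x_{k,i} - mean_i) · (x_{k,j} - mean_j), divisor n-1 = 5:
  S[A,A] = ((2.5)·(2.5) + (-1.5)·(-1.5) + (2.5)·(2.5) + (0.5)·(0.5) + (-2.5)·(-2.5) + (-1.5)·(-1.5)) / 5 = 23.5/5 = 4.7
  S[A,B] = ((2.5)·(2.3333) + (-1.5)·(-2.6667) + (2.5)·(2.3333) + (0.5)·(1.3333) + (-2.5)·(-3.6667) + (-1.5)·(0.3333)) / 5 = 25/5 = 5
  S[B,B] = ((2.3333)·(2.3333) + (-2.6667)·(-2.6667) + (2.3333)·(2.3333) + (1.3333)·(1.3333) + (-3.6667)·(-3.6667) + (0.3333)·(0.3333)) / 5 = 33.3333/5 = 6.6667
  S = [[4.7, 5],
 [5, 6.6667]].

Step 3 — invert S. det(S) = 4.7·6.6667 - (5)² = 6.3333.
  S^{-1} = (1/det) · [[d, -b], [-b, a]] = [[1.0526, -0.7895],
 [-0.7895, 0.7421]].

Step 4 — quadratic form (x̄ - mu_0)^T · S^{-1} · (x̄ - mu_0):
  S^{-1} · (x̄ - mu_0) = (2.8947, -1.6211),
  (x̄ - mu_0)^T · [...] = (5.5)·(2.8947) + (3.6667)·(-1.6211) = 9.9772.

Step 5 — scale by n: T² = 6 · 9.9772 = 59.8632.

T² ≈ 59.8632


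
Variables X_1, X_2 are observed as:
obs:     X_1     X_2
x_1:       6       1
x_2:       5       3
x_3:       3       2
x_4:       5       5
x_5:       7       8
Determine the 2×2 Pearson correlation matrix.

Step 1 — column means:
  mean(X_1) = (6 + 5 + 3 + 5 + 7) / 5 = 26/5 = 5.2
  mean(X_2) = (1 + 3 + 2 + 5 + 8) / 5 = 19/5 = 3.8

Step 2 — sample variances and covariances s[i,j] = (1/(n-1)) · Σ_k (x_{k,i} - mean_i) · (x_{k,j} - mean_j), with n-1 = 4:
  s[X_1,X_1] = ((0.8)·(0.8) + (-0.2)·(-0.2) + (-2.2)·(-2.2) + (-0.2)·(-0.2) + (1.8)·(1.8)) / 4 = 8.8/4 = 2.2
  s[X_1,X_2] = ((0.8)·(-2.8) + (-0.2)·(-0.8) + (-2.2)·(-1.8) + (-0.2)·(1.2) + (1.8)·(4.2)) / 4 = 9.2/4 = 2.3
  s[X_2,X_2] = ((-2.8)·(-2.8) + (-0.8)·(-0.8) + (-1.8)·(-1.8) + (1.2)·(1.2) + (4.2)·(4.2)) / 4 = 30.8/4 = 7.7
  Sample standard deviations s_i = √(s[i,i]):
  s(X_1) = √(2.2) = 1.4832
  s(X_2) = √(7.7) = 2.7749

Step 3 — r_{ij} = s_{ij} / (s_i · s_j):
  r[X_1,X_1] = 1 (diagonal).
  r[X_1,X_2] = 2.3 / (1.4832 · 2.7749) = 2.3 / 4.1158 = 0.5588
  r[X_2,X_2] = 1 (diagonal).

R is symmetric with unit diagonal. Assembling:

R = [[1, 0.5588],
 [0.5588, 1]]


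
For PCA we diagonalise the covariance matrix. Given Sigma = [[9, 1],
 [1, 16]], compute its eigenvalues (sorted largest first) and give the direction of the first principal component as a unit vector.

Step 1 — characteristic polynomial of 2×2 Sigma:
  det(Sigma - λI) = λ² - trace · λ + det = 0.
  trace = 9 + 16 = 25, det = 9·16 - (1)² = 143.
Step 2 — discriminant:
  Δ = trace² - 4·det = 625 - 572 = 53.
Step 3 — eigenvalues:
  λ = (trace ± √Δ)/2 = (25 ± 7.2801)/2,
  λ_1 = 16.1401,  λ_2 = 8.8599.

Step 4 — unit eigenvector for λ_1: solve (Sigma - λ_1 I)v = 0. First row:
  (9 - 16.1401)·v_x + (1)·v_y = 0, i.e. (-7.1401)·v_x + (1)·v_y = 0,
  so v ∝ (b, λ_1 - a) = (1, 7.1401) = u.
  ||u|| = √((1)² + (7.1401)²) = √(51.9804) ≈ 7.2097,
  v_1 = u/||u|| ≈ (0.1387, 0.9903) (||v_1|| = 1).

λ_1 = 16.1401,  λ_2 = 8.8599;  v_1 ≈ (0.1387, 0.9903)


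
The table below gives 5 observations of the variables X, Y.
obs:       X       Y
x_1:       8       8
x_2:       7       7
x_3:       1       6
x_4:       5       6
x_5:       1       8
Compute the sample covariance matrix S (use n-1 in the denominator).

Step 1 — column means:
  mean(X) = (8 + 7 + 1 + 5 + 1) / 5 = 22/5 = 4.4
  mean(Y) = (8 + 7 + 6 + 6 + 8) / 5 = 35/5 = 7

Step 2 — sample covariance S[i,j] = (1/(n-1)) · Σ_k (x_{k,i} - mean_i) · (x_{k,j} - mean_j), with n-1 = 4.
  S[X,X] = ((3.6)·(3.6) + (2.6)·(2.6) + (-3.4)·(-3.4) + (0.6)·(0.6) + (-3.4)·(-3.4)) / 4 = 43.2/4 = 10.8
  S[X,Y] = ((3.6)·(1) + (2.6)·(0) + (-3.4)·(-1) + (0.6)·(-1) + (-3.4)·(1)) / 4 = 3/4 = 0.75
  S[Y,Y] = ((1)·(1) + (0)·(0) + (-1)·(-1) + (-1)·(-1) + (1)·(1)) / 4 = 4/4 = 1

S is symmetric (S[j,i] = S[i,j]). Assembling:

S = [[10.8, 0.75],
 [0.75, 1]]


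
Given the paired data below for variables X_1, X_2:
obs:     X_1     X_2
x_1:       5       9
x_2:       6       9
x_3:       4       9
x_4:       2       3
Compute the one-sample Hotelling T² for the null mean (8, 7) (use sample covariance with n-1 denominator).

Step 1 — sample mean vector:
  mean(X_1) = (5 + 6 + 4 + 2) / 4 = 17/4 = 4.25
  mean(X_2) = (9 + 9 + 9 + 3) / 4 = 30/4 = 7.5
  x̄ = (4.25, 7.5),  deviation x̄ - mu_0 = (4.25, 7.5) - (8, 7) = (-3.75, 0.5).

Step 2 — sample covariance matrix, S[i,j] = (1/(n-1)) · Σ_k (x_{k,i} - mean_i) · (x_{k,j} - mean_j), divisor n-1 = 3:
  S[X_1,X_1] = ((0.75)·(0.75) + (1.75)·(1.75) + (-0.25)·(-0.25) + (-2.25)·(-2.25)) / 3 = 8.75/3 = 2.9167
  S[X_1,X_2] = ((0.75)·(1.5) + (1.75)·(1.5) + (-0.25)·(1.5) + (-2.25)·(-4.5)) / 3 = 13.5/3 = 4.5
  S[X_2,X_2] = ((1.5)·(1.5) + (1.5)·(1.5) + (1.5)·(1.5) + (-4.5)·(-4.5)) / 3 = 27/3 = 9
  S = [[2.9167, 4.5],
 [4.5, 9]].

Step 3 — invert S. det(S) = 2.9167·9 - (4.5)² = 6.
  S^{-1} = (1/det) · [[d, -b], [-b, a]] = [[1.5, -0.75],
 [-0.75, 0.4861]].

Step 4 — quadratic form (x̄ - mu_0)^T · S^{-1} · (x̄ - mu_0):
  S^{-1} · (x̄ - mu_0) = (-6, 3.0556),
  (x̄ - mu_0)^T · [...] = (-3.75)·(-6) + (0.5)·(3.0556) = 24.0278.

Step 5 — scale by n: T² = 4 · 24.0278 = 96.1111.

T² ≈ 96.1111


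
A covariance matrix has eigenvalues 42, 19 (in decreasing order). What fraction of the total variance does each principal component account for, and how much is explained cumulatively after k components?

Step 1 — total variance = trace(Sigma) = Σ λ_i = 42 + 19 = 61.

Step 2 — fraction explained by component i = λ_i / Σ λ:
  PC1: 42/61 = 0.6885
  PC2: 19/61 = 0.3115

Step 3 — cumulative fraction after k components = (λ_1 + ... + λ_k) / Σ λ:
  k = 1: 42/61 = 0.6885
  k = 2: (42 + 19)/61 = 61/61 = 1

Summary (fraction, with percent):

explained: PC1 0.6885 (68.85%), PC2 0.3115 (31.15%);  cumulative: 0.6885, 1


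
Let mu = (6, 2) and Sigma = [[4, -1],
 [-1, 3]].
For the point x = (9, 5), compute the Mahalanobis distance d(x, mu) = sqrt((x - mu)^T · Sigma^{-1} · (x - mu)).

Step 1 — centre the observation: (x - mu) = (3, 3).

Step 2 — invert Sigma. det(Sigma) = 4·3 - (-1)² = 11.
  Sigma^{-1} = (1/det) · [[d, -b], [-b, a]] = [[0.2727, 0.0909],
 [0.0909, 0.3636]].

Step 3 — form the quadratic (x - mu)^T · Sigma^{-1} · (x - mu):
  Sigma^{-1} · (x - mu) = (1.0909, 1.3636).
  (x - mu)^T · [Sigma^{-1} · (x - mu)] = (3)·(1.0909) + (3)·(1.3636) = 7.3636.

Step 4 — take square root: d = √(7.3636) ≈ 2.7136.

d(x, mu) = √(7.3636) ≈ 2.7136


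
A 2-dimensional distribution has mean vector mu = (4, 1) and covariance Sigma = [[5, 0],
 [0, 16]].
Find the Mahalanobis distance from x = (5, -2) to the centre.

Step 1 — centre the observation: (x - mu) = (1, -3).

Step 2 — invert Sigma. det(Sigma) = 5·16 - (0)² = 80.
  Sigma^{-1} = (1/det) · [[d, -b], [-b, a]] = [[0.2, 0],
 [0, 0.0625]].

Step 3 — form the quadratic (x - mu)^T · Sigma^{-1} · (x - mu):
  Sigma^{-1} · (x - mu) = (0.2, -0.1875).
  (x - mu)^T · [Sigma^{-1} · (x - mu)] = (1)·(0.2) + (-3)·(-0.1875) = 0.7625.

Step 4 — take square root: d = √(0.7625) ≈ 0.8732.

d(x, mu) = √(0.7625) ≈ 0.8732


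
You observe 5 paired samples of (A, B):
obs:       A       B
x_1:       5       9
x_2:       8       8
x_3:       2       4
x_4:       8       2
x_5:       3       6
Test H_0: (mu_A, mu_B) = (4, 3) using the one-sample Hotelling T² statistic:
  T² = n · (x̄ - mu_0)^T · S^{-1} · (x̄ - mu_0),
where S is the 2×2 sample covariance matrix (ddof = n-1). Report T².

Step 1 — sample mean vector:
  mean(A) = (5 + 8 + 2 + 8 + 3) / 5 = 26/5 = 5.2
  mean(B) = (9 + 8 + 4 + 2 + 6) / 5 = 29/5 = 5.8
  x̄ = (5.2, 5.8),  deviation x̄ - mu_0 = (5.2, 5.8) - (4, 3) = (1.2, 2.8).

Step 2 — sample covariance matrix, S[i,j] = (1/(n-1)) · Σ_k (x_{k,i} - mean_i) · (x_{k,j} - mean_j), divisor n-1 = 4:
  S[A,A] = ((-0.2)·(-0.2) + (2.8)·(2.8) + (-3.2)·(-3.2) + (2.8)·(2.8) + (-2.2)·(-2.2)) / 4 = 30.8/4 = 7.7
  S[A,B] = ((-0.2)·(3.2) + (2.8)·(2.2) + (-3.2)·(-1.8) + (2.8)·(-3.8) + (-2.2)·(0.2)) / 4 = 0.2/4 = 0.05
  S[B,B] = ((3.2)·(3.2) + (2.2)·(2.2) + (-1.8)·(-1.8) + (-3.8)·(-3.8) + (0.2)·(0.2)) / 4 = 32.8/4 = 8.2
  S = [[7.7, 0.05],
 [0.05, 8.2]].

Step 3 — invert S. det(S) = 7.7·8.2 - (0.05)² = 63.1375.
  S^{-1} = (1/det) · [[d, -b], [-b, a]] = [[0.1299, -0.0008],
 [-0.0008, 0.122]].

Step 4 — quadratic form (x̄ - mu_0)^T · S^{-1} · (x̄ - mu_0):
  S^{-1} · (x̄ - mu_0) = (0.1536, 0.3405),
  (x̄ - mu_0)^T · [...] = (1.2)·(0.1536) + (2.8)·(0.3405) = 1.1378.

Step 5 — scale by n: T² = 5 · 1.1378 = 5.6892.

T² ≈ 5.6892


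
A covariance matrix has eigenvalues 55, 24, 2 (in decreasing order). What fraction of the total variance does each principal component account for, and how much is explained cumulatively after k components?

Step 1 — total variance = trace(Sigma) = Σ λ_i = 55 + 24 + 2 = 81.

Step 2 — fraction explained by component i = λ_i / Σ λ:
  PC1: 55/81 = 0.679
  PC2: 24/81 = 0.2963
  PC3: 2/81 = 0.0247

Step 3 — cumulative fraction after k components = (λ_1 + ... + λ_k) / Σ λ:
  k = 1: 55/81 = 0.679
  k = 2: (55 + 24)/81 = 79/81 = 0.9753
  k = 3: (55 + 24 + 2)/81 = 81/81 = 1

Summary (fraction, with percent):

explained: PC1 0.679 (67.9%), PC2 0.2963 (29.63%), PC3 0.0247 (2.47%);  cumulative: 0.679, 0.9753, 1


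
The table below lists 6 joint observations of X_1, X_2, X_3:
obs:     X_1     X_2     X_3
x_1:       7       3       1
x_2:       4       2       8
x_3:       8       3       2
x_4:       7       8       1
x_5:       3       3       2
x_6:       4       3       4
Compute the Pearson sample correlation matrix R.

Step 1 — column means:
  mean(X_1) = (7 + 4 + 8 + 7 + 3 + 4) / 6 = 33/6 = 5.5
  mean(X_2) = (3 + 2 + 3 + 8 + 3 + 3) / 6 = 22/6 = 3.6667
  mean(X_3) = (1 + 8 + 2 + 1 + 2 + 4) / 6 = 18/6 = 3

Step 2 — sample variances and covariances s[i,j] = (1/(n-1)) · Σ_k (x_{k,i} - mean_i) · (x_{k,j} - mean_j), with n-1 = 5:
  s[X_1,X_1] = ((1.5)·(1.5) + (-1.5)·(-1.5) + (2.5)·(2.5) + (1.5)·(1.5) + (-2.5)·(-2.5) + (-1.5)·(-1.5)) / 5 = 21.5/5 = 4.3
  s[X_1,X_2] = ((1.5)·(-0.6667) + (-1.5)·(-1.6667) + (2.5)·(-0.6667) + (1.5)·(4.3333) + (-2.5)·(-0.6667) + (-1.5)·(-0.6667)) / 5 = 9/5 = 1.8
  s[X_1,X_3] = ((1.5)·(-2) + (-1.5)·(5) + (2.5)·(-1) + (1.5)·(-2) + (-2.5)·(-1) + (-1.5)·(1)) / 5 = -15/5 = -3
  s[X_2,X_2] = ((-0.6667)·(-0.6667) + (-1.6667)·(-1.6667) + (-0.6667)·(-0.6667) + (4.3333)·(4.3333) + (-0.6667)·(-0.6667) + (-0.6667)·(-0.6667)) / 5 = 23.3333/5 = 4.6667
  s[X_2,X_3] = ((-0.6667)·(-2) + (-1.6667)·(5) + (-0.6667)·(-1) + (4.3333)·(-2) + (-0.6667)·(-1) + (-0.6667)·(1)) / 5 = -15/5 = -3
  s[X_3,X_3] = ((-2)·(-2) + (5)·(5) + (-1)·(-1) + (-2)·(-2) + (-1)·(-1) + (1)·(1)) / 5 = 36/5 = 7.2
  Sample standard deviations s_i = √(s[i,i]):
  s(X_1) = √(4.3) = 2.0736
  s(X_2) = √(4.6667) = 2.1602
  s(X_3) = √(7.2) = 2.6833

Step 3 — r_{ij} = s_{ij} / (s_i · s_j):
  r[X_1,X_1] = 1 (diagonal).
  r[X_1,X_2] = 1.8 / (2.0736 · 2.1602) = 1.8 / 4.4796 = 0.4018
  r[X_1,X_3] = -3 / (2.0736 · 2.6833) = -3 / 5.5642 = -0.5392
  r[X_2,X_2] = 1 (diagonal).
  r[X_2,X_3] = -3 / (2.1602 · 2.6833) = -3 / 5.7966 = -0.5175
  r[X_3,X_3] = 1 (diagonal).

R is symmetric with unit diagonal. Assembling:

R = [[1, 0.4018, -0.5392],
 [0.4018, 1, -0.5175],
 [-0.5392, -0.5175, 1]]


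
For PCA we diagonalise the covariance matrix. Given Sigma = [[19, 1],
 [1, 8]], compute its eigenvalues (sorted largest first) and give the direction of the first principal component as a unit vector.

Step 1 — characteristic polynomial of 2×2 Sigma:
  det(Sigma - λI) = λ² - trace · λ + det = 0.
  trace = 19 + 8 = 27, det = 19·8 - (1)² = 151.
Step 2 — discriminant:
  Δ = trace² - 4·det = 729 - 604 = 125.
Step 3 — eigenvalues:
  λ = (trace ± √Δ)/2 = (27 ± 11.1803)/2,
  λ_1 = 19.0902,  λ_2 = 7.9098.

Step 4 — unit eigenvector for λ_1: solve (Sigma - λ_1 I)v = 0. First row:
  (19 - 19.0902)·v_x + (1)·v_y = 0, i.e. (-0.0902)·v_x + (1)·v_y = 0,
  so v ∝ (b, λ_1 - a) = (1, 0.0902) = u.
  ||u|| = √((1)² + (0.0902)²) = √(1.0081) ≈ 1.0041,
  v_1 = u/||u|| ≈ (0.996, 0.0898) (||v_1|| = 1).

λ_1 = 19.0902,  λ_2 = 7.9098;  v_1 ≈ (0.996, 0.0898)


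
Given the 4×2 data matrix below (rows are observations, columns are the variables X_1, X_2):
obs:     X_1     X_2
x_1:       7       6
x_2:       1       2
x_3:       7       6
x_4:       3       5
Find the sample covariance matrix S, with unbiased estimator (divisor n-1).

Step 1 — column means:
  mean(X_1) = (7 + 1 + 7 + 3) / 4 = 18/4 = 4.5
  mean(X_2) = (6 + 2 + 6 + 5) / 4 = 19/4 = 4.75

Step 2 — sample covariance S[i,j] = (1/(n-1)) · Σ_k (x_{k,i} - mean_i) · (x_{k,j} - mean_j), with n-1 = 3.
  S[X_1,X_1] = ((2.5)·(2.5) + (-3.5)·(-3.5) + (2.5)·(2.5) + (-1.5)·(-1.5)) / 3 = 27/3 = 9
  S[X_1,X_2] = ((2.5)·(1.25) + (-3.5)·(-2.75) + (2.5)·(1.25) + (-1.5)·(0.25)) / 3 = 15.5/3 = 5.1667
  S[X_2,X_2] = ((1.25)·(1.25) + (-2.75)·(-2.75) + (1.25)·(1.25) + (0.25)·(0.25)) / 3 = 10.75/3 = 3.5833

S is symmetric (S[j,i] = S[i,j]). Assembling:

S = [[9, 5.1667],
 [5.1667, 3.5833]]


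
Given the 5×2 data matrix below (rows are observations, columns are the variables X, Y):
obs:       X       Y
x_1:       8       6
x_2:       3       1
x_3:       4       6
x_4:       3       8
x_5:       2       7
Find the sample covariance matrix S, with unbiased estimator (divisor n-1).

Step 1 — column means:
  mean(X) = (8 + 3 + 4 + 3 + 2) / 5 = 20/5 = 4
  mean(Y) = (6 + 1 + 6 + 8 + 7) / 5 = 28/5 = 5.6

Step 2 — sample covariance S[i,j] = (1/(n-1)) · Σ_k (x_{k,i} - mean_i) · (x_{k,j} - mean_j), with n-1 = 4.
  S[X,X] = ((4)·(4) + (-1)·(-1) + (0)·(0) + (-1)·(-1) + (-2)·(-2)) / 4 = 22/4 = 5.5
  S[X,Y] = ((4)·(0.4) + (-1)·(-4.6) + (0)·(0.4) + (-1)·(2.4) + (-2)·(1.4)) / 4 = 1/4 = 0.25
  S[Y,Y] = ((0.4)·(0.4) + (-4.6)·(-4.6) + (0.4)·(0.4) + (2.4)·(2.4) + (1.4)·(1.4)) / 4 = 29.2/4 = 7.3

S is symmetric (S[j,i] = S[i,j]). Assembling:

S = [[5.5, 0.25],
 [0.25, 7.3]]


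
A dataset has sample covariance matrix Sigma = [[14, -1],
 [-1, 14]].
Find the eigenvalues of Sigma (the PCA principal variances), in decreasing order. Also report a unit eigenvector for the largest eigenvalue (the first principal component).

Step 1 — characteristic polynomial of 2×2 Sigma:
  det(Sigma - λI) = λ² - trace · λ + det = 0.
  trace = 14 + 14 = 28, det = 14·14 - (-1)² = 195.
Step 2 — discriminant:
  Δ = trace² - 4·det = 784 - 780 = 4.
Step 3 — eigenvalues:
  λ = (trace ± √Δ)/2 = (28 ± 2)/2,
  λ_1 = 15,  λ_2 = 13.

Step 4 — unit eigenvector for λ_1: solve (Sigma - λ_1 I)v = 0. First row:
  (14 - 15)·v_x + (-1)·v_y = 0, i.e. (-1)·v_x + (-1)·v_y = 0,
  so v ∝ (b, λ_1 - a) = (-1, 1); multiply by -1 so the first entry is positive: u = (1, -1).
  ||u|| = √((1)² + (-1)²) = √(2) ≈ 1.4142,
  v_1 = u/||u|| ≈ (0.7071, -0.7071) (||v_1|| = 1).

λ_1 = 15,  λ_2 = 13;  v_1 ≈ (0.7071, -0.7071)


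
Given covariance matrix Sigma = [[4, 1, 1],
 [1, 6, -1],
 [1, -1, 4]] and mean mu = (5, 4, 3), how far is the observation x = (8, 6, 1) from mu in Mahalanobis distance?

Step 1 — centre the observation: (x - mu) = (3, 2, -2).

Step 2 — invert Sigma (cofactor / det for 3×3, or solve directly):
  Sigma^{-1} = [[0.2875, -0.0625, -0.0875],
 [-0.0625, 0.1875, 0.0625],
 [-0.0875, 0.0625, 0.2875]].

Step 3 — form the quadratic (x - mu)^T · Sigma^{-1} · (x - mu):
  Sigma^{-1} · (x - mu) = (0.9125, 0.0625, -0.7125).
  (x - mu)^T · [Sigma^{-1} · (x - mu)] = (3)·(0.9125) + (2)·(0.0625) + (-2)·(-0.7125) = 4.2875.

Step 4 — take square root: d = √(4.2875) ≈ 2.0706.

d(x, mu) = √(4.2875) ≈ 2.0706


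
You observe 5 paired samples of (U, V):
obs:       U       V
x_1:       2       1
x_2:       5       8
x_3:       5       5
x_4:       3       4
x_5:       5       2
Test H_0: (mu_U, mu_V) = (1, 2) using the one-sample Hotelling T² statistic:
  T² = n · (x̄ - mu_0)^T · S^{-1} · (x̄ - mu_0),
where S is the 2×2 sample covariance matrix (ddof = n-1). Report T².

Step 1 — sample mean vector:
  mean(U) = (2 + 5 + 5 + 3 + 5) / 5 = 20/5 = 4
  mean(V) = (1 + 8 + 5 + 4 + 2) / 5 = 20/5 = 4
  x̄ = (4, 4),  deviation x̄ - mu_0 = (4, 4) - (1, 2) = (3, 2).

Step 2 — sample covariance matrix, S[i,j] = (1/(n-1)) · Σ_k (x_{k,i} - mean_i) · (x_{k,j} - mean_j), divisor n-1 = 4:
  S[U,U] = ((-2)·(-2) + (1)·(1) + (1)·(1) + (-1)·(-1) + (1)·(1)) / 4 = 8/4 = 2
  S[U,V] = ((-2)·(-3) + (1)·(4) + (1)·(1) + (-1)·(0) + (1)·(-2)) / 4 = 9/4 = 2.25
  S[V,V] = ((-3)·(-3) + (4)·(4) + (1)·(1) + (0)·(0) + (-2)·(-2)) / 4 = 30/4 = 7.5
  S = [[2, 2.25],
 [2.25, 7.5]].

Step 3 — invert S. det(S) = 2·7.5 - (2.25)² = 9.9375.
  S^{-1} = (1/det) · [[d, -b], [-b, a]] = [[0.7547, -0.2264],
 [-0.2264, 0.2013]].

Step 4 — quadratic form (x̄ - mu_0)^T · S^{-1} · (x̄ - mu_0):
  S^{-1} · (x̄ - mu_0) = (1.8113, -0.2767),
  (x̄ - mu_0)^T · [...] = (3)·(1.8113) + (2)·(-0.2767) = 4.8805.

Step 5 — scale by n: T² = 5 · 4.8805 = 24.4025.

T² ≈ 24.4025


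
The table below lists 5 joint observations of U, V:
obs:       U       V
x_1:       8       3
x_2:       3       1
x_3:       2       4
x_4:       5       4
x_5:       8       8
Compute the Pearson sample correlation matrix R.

Step 1 — column means:
  mean(U) = (8 + 3 + 2 + 5 + 8) / 5 = 26/5 = 5.2
  mean(V) = (3 + 1 + 4 + 4 + 8) / 5 = 20/5 = 4

Step 2 — sample variances and covariances s[i,j] = (1/(n-1)) · Σ_k (x_{k,i} - mean_i) · (x_{k,j} - mean_j), with n-1 = 4:
  s[U,U] = ((2.8)·(2.8) + (-2.2)·(-2.2) + (-3.2)·(-3.2) + (-0.2)·(-0.2) + (2.8)·(2.8)) / 4 = 30.8/4 = 7.7
  s[U,V] = ((2.8)·(-1) + (-2.2)·(-3) + (-3.2)·(0) + (-0.2)·(0) + (2.8)·(4)) / 4 = 15/4 = 3.75
  s[V,V] = ((-1)·(-1) + (-3)·(-3) + (0)·(0) + (0)·(0) + (4)·(4)) / 4 = 26/4 = 6.5
  Sample standard deviations s_i = √(s[i,i]):
  s(U) = √(7.7) = 2.7749
  s(V) = √(6.5) = 2.5495

Step 3 — r_{ij} = s_{ij} / (s_i · s_j):
  r[U,U] = 1 (diagonal).
  r[U,V] = 3.75 / (2.7749 · 2.5495) = 3.75 / 7.0746 = 0.5301
  r[V,V] = 1 (diagonal).

R is symmetric with unit diagonal. Assembling:

R = [[1, 0.5301],
 [0.5301, 1]]


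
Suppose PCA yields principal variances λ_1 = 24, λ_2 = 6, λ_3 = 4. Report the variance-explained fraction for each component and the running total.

Step 1 — total variance = trace(Sigma) = Σ λ_i = 24 + 6 + 4 = 34.

Step 2 — fraction explained by component i = λ_i / Σ λ:
  PC1: 24/34 = 0.7059
  PC2: 6/34 = 0.1765
  PC3: 4/34 = 0.1176

Step 3 — cumulative fraction after k components = (λ_1 + ... + λ_k) / Σ λ:
  k = 1: 24/34 = 0.7059
  k = 2: (24 + 6)/34 = 30/34 = 0.8824
  k = 3: (24 + 6 + 4)/34 = 34/34 = 1

Summary (fraction, with percent):

explained: PC1 0.7059 (70.59%), PC2 0.1765 (17.65%), PC3 0.1176 (11.76%);  cumulative: 0.7059, 0.8824, 1


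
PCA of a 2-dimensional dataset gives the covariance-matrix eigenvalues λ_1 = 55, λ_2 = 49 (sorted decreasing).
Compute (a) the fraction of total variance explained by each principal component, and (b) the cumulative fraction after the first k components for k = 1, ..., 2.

Step 1 — total variance = trace(Sigma) = Σ λ_i = 55 + 49 = 104.

Step 2 — fraction explained by component i = λ_i / Σ λ:
  PC1: 55/104 = 0.5288
  PC2: 49/104 = 0.4712

Step 3 — cumulative fraction after k components = (λ_1 + ... + λ_k) / Σ λ:
  k = 1: 55/104 = 0.5288
  k = 2: (55 + 49)/104 = 104/104 = 1

Summary (fraction, with percent):

explained: PC1 0.5288 (52.88%), PC2 0.4712 (47.12%);  cumulative: 0.5288, 1


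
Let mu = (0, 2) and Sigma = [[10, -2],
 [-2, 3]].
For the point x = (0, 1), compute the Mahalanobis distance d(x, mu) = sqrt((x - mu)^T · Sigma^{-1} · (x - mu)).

Step 1 — centre the observation: (x - mu) = (0, -1).

Step 2 — invert Sigma. det(Sigma) = 10·3 - (-2)² = 26.
  Sigma^{-1} = (1/det) · [[d, -b], [-b, a]] = [[0.1154, 0.0769],
 [0.0769, 0.3846]].

Step 3 — form the quadratic (x - mu)^T · Sigma^{-1} · (x - mu):
  Sigma^{-1} · (x - mu) = (-0.0769, -0.3846).
  (x - mu)^T · [Sigma^{-1} · (x - mu)] = (0)·(-0.0769) + (-1)·(-0.3846) = 0.3846.

Step 4 — take square root: d = √(0.3846) ≈ 0.6202.

d(x, mu) = √(0.3846) ≈ 0.6202


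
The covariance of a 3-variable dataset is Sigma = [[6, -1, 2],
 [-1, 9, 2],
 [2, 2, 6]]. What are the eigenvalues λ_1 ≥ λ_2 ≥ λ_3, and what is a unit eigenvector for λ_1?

Step 1 — characteristic polynomial p(λ) = det(λI - Sigma) = λ³ - tr·λ² + c_1·λ - det, where tr = trace, c_1 = sum of the principal 2×2 minors, det = det(Sigma):
  tr = 6 + 9 + 6 = 21,
  c_1 = (6·9 - (-1)²) + (6·6 - (2)²) + (9·6 - (2)²) = 53 + 32 + 50 = 135,
  det = 6·(9·6 - (2)²) - (-1)·((-1)·6 - (2)·(2)) + (2)·((-1)·(2) - 9·(2)) = 6·(50) - (-1)·(-10) + (2)·(-20) = 250.
  So p(λ) = λ³ - 21λ² + 135λ - 250.
Step 2 — look for an integer root (rational root theorem: any rational root is an integer divisor of 250). Testing λ = 10:
  p(10) = 1000 - 2100 + 1350 - 250 = 0  ✓
  Dividing out (λ - 10): p(λ) = (λ - 10)(λ² - 11λ + 25).
Step 3 — remaining eigenvalues from the quadratic λ² - 11λ + 25 = 0:
  Δ = 11² - 4·25 = 121 - 100 = 21,  λ = (11 ± √21)/2 = (11 ± 4.5826)/2 ≈ 7.7913 or 3.2087.
  Sorted: λ_1 = 10,  λ_2 = 7.7913,  λ_3 = 3.2087  (check: sum = 21 = tr ✓).

Step 4 — unit eigenvector for λ_1 = 10: v spans the null space of (Sigma - λ_1 I), whose rows are
  r_1 = (-4, -1, 2),  r_2 = (-1, -1, 2),  r_3 = (2, 2, -4).
  v is orthogonal to every row, so take v ∝ r_1 × r_2 = ((-1)·(2) - (2)·(-1), (2)·(-1) - (-4)·(2), (-4)·(-1) - (-1)·(-1)) = (0, 6, 3).
  Rescale (divide by 3): u = (0, 2, 1).
  ||u|| = √((0)² + (2)² + (1)²) = √(5) ≈ 2.2361,  v_1 = u/||u|| ≈ (0, 0.8944, 0.4472) (||v_1|| = 1).

λ_1 = 10,  λ_2 = 7.7913,  λ_3 = 3.2087;  v_1 ≈ (0, 0.8944, 0.4472)
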